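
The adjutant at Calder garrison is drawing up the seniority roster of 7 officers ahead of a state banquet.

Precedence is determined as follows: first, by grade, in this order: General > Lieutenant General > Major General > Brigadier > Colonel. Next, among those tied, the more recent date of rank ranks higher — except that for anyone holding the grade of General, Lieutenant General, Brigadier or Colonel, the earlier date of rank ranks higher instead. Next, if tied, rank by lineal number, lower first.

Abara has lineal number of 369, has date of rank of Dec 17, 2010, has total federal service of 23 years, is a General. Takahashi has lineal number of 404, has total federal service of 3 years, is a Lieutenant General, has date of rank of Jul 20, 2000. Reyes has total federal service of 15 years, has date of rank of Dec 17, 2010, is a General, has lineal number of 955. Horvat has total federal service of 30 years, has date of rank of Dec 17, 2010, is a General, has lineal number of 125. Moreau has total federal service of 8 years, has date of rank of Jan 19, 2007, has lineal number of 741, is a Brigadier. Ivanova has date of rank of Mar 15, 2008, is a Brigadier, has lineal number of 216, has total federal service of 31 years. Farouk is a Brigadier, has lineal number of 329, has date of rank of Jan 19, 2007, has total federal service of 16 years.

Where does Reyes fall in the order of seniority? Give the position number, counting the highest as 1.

3

By grade: Horvat, Abara and Reyes (General); then Takahashi (Lieutenant General); then Farouk, Moreau and Ivanova (Brigadier).
Horvat, Abara and Reyes all have date of rank Dec 17, 2010, so the next rule applies.
Among Horvat, Abara and Reyes, by lineal number (lower first): Horvat (125) before Abara (369) before Reyes (955).
Among Farouk, Moreau and Ivanova, by date of rank (earlier first) (reversed rule for this group): Farouk and Moreau (Jan 19, 2007) before Ivanova (Mar 15, 2008).
Among Farouk and Moreau, by lineal number (lower first): Farouk (329) before Moreau (741).
Order: Horvat, Abara, Reyes, Takahashi, Farouk, Moreau, Ivanova. So position 3.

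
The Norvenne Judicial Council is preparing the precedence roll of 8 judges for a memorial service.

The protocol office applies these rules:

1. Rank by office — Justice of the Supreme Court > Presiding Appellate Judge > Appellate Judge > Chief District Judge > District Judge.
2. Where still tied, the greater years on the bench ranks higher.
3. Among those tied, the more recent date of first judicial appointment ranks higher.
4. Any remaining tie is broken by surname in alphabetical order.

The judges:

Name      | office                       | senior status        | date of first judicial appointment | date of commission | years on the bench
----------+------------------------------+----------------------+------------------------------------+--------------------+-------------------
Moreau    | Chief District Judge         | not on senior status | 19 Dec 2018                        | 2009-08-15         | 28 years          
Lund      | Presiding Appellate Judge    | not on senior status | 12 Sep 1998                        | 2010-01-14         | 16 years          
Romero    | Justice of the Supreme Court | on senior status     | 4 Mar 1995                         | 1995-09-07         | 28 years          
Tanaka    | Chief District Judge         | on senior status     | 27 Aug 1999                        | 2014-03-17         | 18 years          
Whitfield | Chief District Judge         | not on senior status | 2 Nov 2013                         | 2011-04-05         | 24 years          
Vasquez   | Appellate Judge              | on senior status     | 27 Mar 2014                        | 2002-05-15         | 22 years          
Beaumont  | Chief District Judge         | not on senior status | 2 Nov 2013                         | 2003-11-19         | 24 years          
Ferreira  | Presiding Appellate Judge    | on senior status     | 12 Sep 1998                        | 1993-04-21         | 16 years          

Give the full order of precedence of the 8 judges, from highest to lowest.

By office: Romero (Justice of the Supreme Court); then Ferreira and Lund (Presiding Appellate Judge); then Vasquez (Appellate Judge); then Moreau, Beaumont, Whitfield and Tanaka (Chief District Judge).
Ferreira and Lund both have years on the bench 16 years, so the next rule applies.
Ferreira and Lund both have date of first judicial appointment 12 Sep 1998, so the next rule applies.
Among Ferreira and Lund, alphabetically by surname: Ferreira before Lund.
Among Moreau, Beaumont, Whitfield and Tanaka, by years on the bench (higher first): Moreau (28 years) before Beaumont and Whitfield (24 years) before Tanaka (18 years).
Beaumont and Whitfield both have date of first judicial appointment 2 Nov 2013, so the next rule applies.
Among Beaumont and Whitfield, alphabetically by surname: Beaumont before Whitfield.
Full order: Romero, Ferreira, Lund, Vasquez, Moreau, Beaumont, Whitfield, Tanaka.

Romero, Ferreira, Lund, Vasquez, Moreau, Beaumont, Whitfield, Tanaka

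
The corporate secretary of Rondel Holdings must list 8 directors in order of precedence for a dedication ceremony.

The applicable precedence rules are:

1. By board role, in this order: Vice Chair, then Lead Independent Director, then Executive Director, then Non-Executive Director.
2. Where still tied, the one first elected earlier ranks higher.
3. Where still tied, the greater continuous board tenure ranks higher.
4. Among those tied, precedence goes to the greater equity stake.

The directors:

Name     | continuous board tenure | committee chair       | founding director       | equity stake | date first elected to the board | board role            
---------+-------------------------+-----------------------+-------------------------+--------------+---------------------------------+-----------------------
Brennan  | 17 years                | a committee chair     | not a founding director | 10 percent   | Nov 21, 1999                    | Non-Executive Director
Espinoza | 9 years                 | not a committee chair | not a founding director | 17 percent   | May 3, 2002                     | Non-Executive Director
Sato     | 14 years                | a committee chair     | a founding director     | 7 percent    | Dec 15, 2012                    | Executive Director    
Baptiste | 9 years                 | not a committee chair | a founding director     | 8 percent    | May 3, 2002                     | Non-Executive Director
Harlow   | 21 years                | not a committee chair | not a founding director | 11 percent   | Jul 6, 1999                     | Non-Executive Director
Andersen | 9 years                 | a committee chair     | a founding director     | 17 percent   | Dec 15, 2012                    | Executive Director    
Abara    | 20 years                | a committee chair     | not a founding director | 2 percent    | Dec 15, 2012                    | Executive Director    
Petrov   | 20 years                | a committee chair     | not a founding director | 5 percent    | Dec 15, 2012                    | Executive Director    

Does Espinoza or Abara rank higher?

By board role: Petrov, Abara, Sato and Andersen (Executive Director); then Harlow, Brennan, Espinoza and Baptiste (Non-Executive Director).
Petrov, Abara, Sato and Andersen all have date first elected to the board Dec 15, 2012, so the next rule applies.
Among Petrov, Abara, Sato and Andersen, by continuous board tenure (higher first): Petrov and Abara (20 years) before Sato (14 years) before Andersen (9 years).
Among Petrov and Abara, by equity stake (higher first): Petrov (5 percent) before Abara (2 percent).
Among Harlow, Brennan, Espinoza and Baptiste, by date first elected to the board (earlier first): Harlow (Jul 6, 1999) before Brennan (Nov 21, 1999) before Espinoza and Baptiste (May 3, 2002).
Espinoza and Baptiste both have continuous board tenure 9 years, so the next rule applies.
Among Espinoza and Baptiste, by equity stake (higher first): Espinoza (17 percent) before Baptiste (8 percent).
So Abara takes precedence.

Abara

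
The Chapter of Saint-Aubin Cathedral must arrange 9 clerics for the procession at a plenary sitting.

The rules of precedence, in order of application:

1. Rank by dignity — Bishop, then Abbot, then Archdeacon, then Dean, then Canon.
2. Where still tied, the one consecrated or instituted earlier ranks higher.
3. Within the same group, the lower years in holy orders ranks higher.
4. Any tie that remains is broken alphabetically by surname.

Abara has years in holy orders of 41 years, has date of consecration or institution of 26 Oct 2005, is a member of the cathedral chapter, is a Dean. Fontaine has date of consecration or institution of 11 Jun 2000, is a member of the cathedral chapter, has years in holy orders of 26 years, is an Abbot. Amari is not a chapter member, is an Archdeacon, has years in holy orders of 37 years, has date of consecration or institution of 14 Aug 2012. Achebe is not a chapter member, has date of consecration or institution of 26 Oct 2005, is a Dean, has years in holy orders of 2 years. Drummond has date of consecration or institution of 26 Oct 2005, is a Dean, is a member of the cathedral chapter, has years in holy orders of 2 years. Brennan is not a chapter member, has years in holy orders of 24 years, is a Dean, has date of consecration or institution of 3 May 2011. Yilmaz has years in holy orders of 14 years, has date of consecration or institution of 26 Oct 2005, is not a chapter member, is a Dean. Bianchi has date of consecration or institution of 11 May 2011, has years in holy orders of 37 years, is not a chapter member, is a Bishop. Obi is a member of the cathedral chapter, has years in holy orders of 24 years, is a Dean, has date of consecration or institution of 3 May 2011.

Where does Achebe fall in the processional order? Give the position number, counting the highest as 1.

4

By dignity: Bianchi (Bishop); then Fontaine (Abbot); then Amari (Archdeacon); then Achebe, Drummond, Yilmaz, Abara, Brennan and Obi (Dean).
Among Achebe, Drummond, Yilmaz, Abara, Brennan and Obi, by date of consecration or institution (earlier first): Achebe, Drummond, Yilmaz and Abara (26 Oct 2005) before Brennan and Obi (3 May 2011).
Among Achebe, Drummond, Yilmaz and Abara, by years in holy orders (lower first): Achebe and Drummond (2 years) before Yilmaz (14 years) before Abara (41 years).
Among Achebe and Drummond, alphabetically by surname: Achebe before Drummond.
Brennan and Obi both have years in holy orders 24 years, so the next rule applies.
Among Brennan and Obi, alphabetically by surname: Brennan before Obi.
Order: Bianchi, Fontaine, Amari, Achebe, Drummond, Yilmaz, Abara, Brennan, Obi. So position 4.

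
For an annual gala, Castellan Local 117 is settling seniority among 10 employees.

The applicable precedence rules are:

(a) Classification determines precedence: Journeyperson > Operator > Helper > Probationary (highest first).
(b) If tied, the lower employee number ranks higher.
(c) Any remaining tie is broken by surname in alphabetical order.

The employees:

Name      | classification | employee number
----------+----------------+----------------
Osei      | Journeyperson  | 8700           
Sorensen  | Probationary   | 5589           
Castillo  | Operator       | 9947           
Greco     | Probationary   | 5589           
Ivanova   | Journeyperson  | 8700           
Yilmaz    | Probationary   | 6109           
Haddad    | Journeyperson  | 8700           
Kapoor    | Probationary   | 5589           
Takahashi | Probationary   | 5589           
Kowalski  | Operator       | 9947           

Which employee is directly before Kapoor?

Greco

By classification: Haddad, Ivanova and Osei (Journeyperson); then Castillo and Kowalski (Operator); then Greco, Kapoor, Sorensen, Takahashi and Yilmaz (Probationary).
Haddad, Ivanova and Osei all have employee number 8700, so the next rule applies.
Among Haddad, Ivanova and Osei, alphabetically by surname: Haddad before Ivanova before Osei.
Castillo and Kowalski both have employee number 9947, so the next rule applies.
Among Castillo and Kowalski, alphabetically by surname: Castillo before Kowalski.
Among Greco, Kapoor, Sorensen, Takahashi and Yilmaz, by employee number (lower first): Greco, Kapoor, Sorensen and Takahashi (5589) before Yilmaz (6109).
Among Greco, Kapoor, Sorensen and Takahashi, alphabetically by surname: Greco before Kapoor before Sorensen before Takahashi.
Order: Haddad, Ivanova, Osei, Castillo, Kowalski, Greco, Kapoor, Sorensen, Takahashi, Yilmaz.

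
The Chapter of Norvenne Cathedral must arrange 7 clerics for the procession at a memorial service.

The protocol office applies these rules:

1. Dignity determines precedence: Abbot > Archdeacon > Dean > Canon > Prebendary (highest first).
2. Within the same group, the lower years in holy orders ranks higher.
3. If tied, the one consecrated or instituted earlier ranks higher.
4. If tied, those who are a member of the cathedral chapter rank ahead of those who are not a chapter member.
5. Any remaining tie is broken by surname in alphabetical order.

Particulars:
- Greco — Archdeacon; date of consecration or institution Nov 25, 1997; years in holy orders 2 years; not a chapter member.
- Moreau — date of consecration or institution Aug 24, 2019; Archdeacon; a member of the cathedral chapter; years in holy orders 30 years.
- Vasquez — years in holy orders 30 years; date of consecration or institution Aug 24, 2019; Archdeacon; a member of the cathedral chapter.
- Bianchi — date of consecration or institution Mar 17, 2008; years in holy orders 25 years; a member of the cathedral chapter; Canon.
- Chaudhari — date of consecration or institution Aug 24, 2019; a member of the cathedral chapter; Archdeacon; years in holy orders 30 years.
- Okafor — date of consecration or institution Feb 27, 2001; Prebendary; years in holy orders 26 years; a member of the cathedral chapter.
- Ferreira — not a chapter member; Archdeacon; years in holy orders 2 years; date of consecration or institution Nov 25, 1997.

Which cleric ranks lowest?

By dignity: Ferreira, Greco, Chaudhari, Moreau and Vasquez (Archdeacon); then Bianchi (Canon); then Okafor (Prebendary).
Among Ferreira, Greco, Chaudhari, Moreau and Vasquez, by years in holy orders (lower first): Ferreira and Greco (2 years) before Chaudhari, Moreau and Vasquez (30 years).
Ferreira and Greco both have date of consecration or institution Nov 25, 1997, so the next rule applies.
Ferreira and Greco are each not a chapter member, so the next rule applies.
Among Ferreira and Greco, alphabetically by surname: Ferreira before Greco.
Chaudhari, Moreau and Vasquez all have date of consecration or institution Aug 24, 2019, so the next rule applies.
Chaudhari, Moreau and Vasquez are each a member of the cathedral chapter, so the next rule applies.
Among Chaudhari, Moreau and Vasquez, alphabetically by surname: Chaudhari before Moreau before Vasquez.
Order: Ferreira, Greco, Chaudhari, Moreau, Vasquez, Bianchi, Okafor.

Okafor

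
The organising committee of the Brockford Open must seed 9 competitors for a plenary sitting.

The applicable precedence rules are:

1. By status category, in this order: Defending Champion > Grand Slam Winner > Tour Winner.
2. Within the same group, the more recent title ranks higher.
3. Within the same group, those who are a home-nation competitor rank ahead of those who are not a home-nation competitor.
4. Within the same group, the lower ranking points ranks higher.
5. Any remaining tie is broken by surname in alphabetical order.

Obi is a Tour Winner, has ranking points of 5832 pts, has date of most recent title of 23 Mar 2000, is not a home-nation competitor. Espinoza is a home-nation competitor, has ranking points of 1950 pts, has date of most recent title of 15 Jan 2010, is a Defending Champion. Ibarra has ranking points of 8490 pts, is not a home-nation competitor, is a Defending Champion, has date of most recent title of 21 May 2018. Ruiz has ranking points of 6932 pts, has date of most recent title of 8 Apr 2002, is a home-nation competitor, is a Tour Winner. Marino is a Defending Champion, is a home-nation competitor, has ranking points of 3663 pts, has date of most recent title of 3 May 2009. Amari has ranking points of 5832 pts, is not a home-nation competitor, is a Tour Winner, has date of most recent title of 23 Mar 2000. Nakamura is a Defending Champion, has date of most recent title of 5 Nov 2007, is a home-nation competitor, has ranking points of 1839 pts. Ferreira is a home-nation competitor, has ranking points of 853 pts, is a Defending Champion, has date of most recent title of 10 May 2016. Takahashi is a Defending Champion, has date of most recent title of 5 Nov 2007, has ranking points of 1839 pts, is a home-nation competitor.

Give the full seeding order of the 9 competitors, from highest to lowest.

By status category: Ibarra, Ferreira, Espinoza, Marino, Nakamura and Takahashi (Defending Champion); then Ruiz, Amari and Obi (Tour Winner).
Among Ibarra, Ferreira, Espinoza, Marino, Nakamura and Takahashi, by date of most recent title (later first): Ibarra (21 May 2018) before Ferreira (10 May 2016) before Espinoza (15 Jan 2010) before Marino (3 May 2009) before Nakamura and Takahashi (5 Nov 2007).
Nakamura and Takahashi are each a home-nation competitor, so the next rule applies.
Nakamura and Takahashi both have ranking points 1839 pts, so the next rule applies.
Among Nakamura and Takahashi, alphabetically by surname: Nakamura before Takahashi.
Among Ruiz, Amari and Obi, by date of most recent title (later first): Ruiz (8 Apr 2002) before Amari and Obi (23 Mar 2000).
Amari and Obi are each not a home-nation competitor, so the next rule applies.
Amari and Obi both have ranking points 5832 pts, so the next rule applies.
Among Amari and Obi, alphabetically by surname: Amari before Obi.
Full order: Ibarra, Ferreira, Espinoza, Marino, Nakamura, Takahashi, Ruiz, Amari, Obi.

Ibarra, Ferreira, Espinoza, Marino, Nakamura, Takahashi, Ruiz, Amari, Obi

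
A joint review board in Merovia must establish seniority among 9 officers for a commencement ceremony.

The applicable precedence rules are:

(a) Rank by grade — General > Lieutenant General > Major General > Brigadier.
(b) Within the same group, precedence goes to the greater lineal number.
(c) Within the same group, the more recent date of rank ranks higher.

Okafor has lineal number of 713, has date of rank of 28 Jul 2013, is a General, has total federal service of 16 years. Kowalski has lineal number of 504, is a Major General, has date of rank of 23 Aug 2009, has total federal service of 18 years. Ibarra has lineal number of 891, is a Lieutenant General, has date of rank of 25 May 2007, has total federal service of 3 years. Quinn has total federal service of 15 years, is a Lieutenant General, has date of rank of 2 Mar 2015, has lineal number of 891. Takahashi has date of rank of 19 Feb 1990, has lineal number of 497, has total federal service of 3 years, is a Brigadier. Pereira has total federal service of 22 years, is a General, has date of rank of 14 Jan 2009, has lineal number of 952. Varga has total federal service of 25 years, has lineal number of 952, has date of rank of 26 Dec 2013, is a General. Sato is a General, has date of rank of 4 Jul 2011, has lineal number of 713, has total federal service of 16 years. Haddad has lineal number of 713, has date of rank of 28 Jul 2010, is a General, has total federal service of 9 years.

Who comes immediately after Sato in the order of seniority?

Haddad

By grade: Varga, Pereira, Okafor, Sato and Haddad (General); then Quinn and Ibarra (Lieutenant General); then Kowalski (Major General); then Takahashi (Brigadier).
Among Varga, Pereira, Okafor, Sato and Haddad, by lineal number (higher first): Varga and Pereira (952) before Okafor, Sato and Haddad (713).
Among Varga and Pereira, by date of rank (later first): Varga (26 Dec 2013) before Pereira (14 Jan 2009).
Among Okafor, Sato and Haddad, by date of rank (later first): Okafor (28 Jul 2013) before Sato (4 Jul 2011) before Haddad (28 Jul 2010).
Quinn and Ibarra both have lineal number 891, so the next rule applies.
Among Quinn and Ibarra, by date of rank (later first): Quinn (2 Mar 2015) before Ibarra (25 May 2007).
Order: Varga, Pereira, Okafor, Sato, Haddad, Quinn, Ibarra, Kowalski, Takahashi.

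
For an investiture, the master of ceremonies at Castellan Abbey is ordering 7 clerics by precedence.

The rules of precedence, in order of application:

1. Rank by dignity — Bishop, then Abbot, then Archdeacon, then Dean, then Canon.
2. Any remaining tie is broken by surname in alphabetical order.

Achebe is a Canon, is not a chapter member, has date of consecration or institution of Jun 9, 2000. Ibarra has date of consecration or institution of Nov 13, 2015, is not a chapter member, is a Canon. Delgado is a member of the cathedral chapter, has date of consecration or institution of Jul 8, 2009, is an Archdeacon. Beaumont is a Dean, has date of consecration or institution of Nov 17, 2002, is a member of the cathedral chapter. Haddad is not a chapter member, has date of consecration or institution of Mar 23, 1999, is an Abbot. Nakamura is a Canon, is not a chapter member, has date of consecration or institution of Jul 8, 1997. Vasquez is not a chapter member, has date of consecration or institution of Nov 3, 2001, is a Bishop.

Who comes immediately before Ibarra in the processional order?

Achebe

By dignity: Vasquez (Bishop); then Haddad (Abbot); then Delgado (Archdeacon); then Beaumont (Dean); then Achebe, Ibarra and Nakamura (Canon).
Among Achebe, Ibarra and Nakamura, alphabetically by surname: Achebe before Ibarra before Nakamura.
Order: Vasquez, Haddad, Delgado, Beaumont, Achebe, Ibarra, Nakamura.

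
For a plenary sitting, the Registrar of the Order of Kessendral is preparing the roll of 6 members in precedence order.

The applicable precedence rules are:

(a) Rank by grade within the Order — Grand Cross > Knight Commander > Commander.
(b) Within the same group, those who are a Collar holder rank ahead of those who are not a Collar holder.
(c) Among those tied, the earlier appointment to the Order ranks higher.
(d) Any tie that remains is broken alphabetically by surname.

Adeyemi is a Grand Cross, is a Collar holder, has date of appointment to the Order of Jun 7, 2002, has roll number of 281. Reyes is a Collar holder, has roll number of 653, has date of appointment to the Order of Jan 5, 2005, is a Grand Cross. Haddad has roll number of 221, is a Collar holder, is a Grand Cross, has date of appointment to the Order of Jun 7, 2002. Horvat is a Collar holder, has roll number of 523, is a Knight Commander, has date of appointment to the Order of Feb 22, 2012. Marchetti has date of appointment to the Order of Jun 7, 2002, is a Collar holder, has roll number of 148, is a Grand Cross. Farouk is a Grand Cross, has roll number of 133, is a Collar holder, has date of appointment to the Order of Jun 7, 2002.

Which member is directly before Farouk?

By grade within the Order: Adeyemi, Farouk, Haddad, Marchetti and Reyes (Grand Cross); then Horvat (Knight Commander).
Adeyemi, Farouk, Haddad, Marchetti and Reyes are each a Collar holder, so the next rule applies.
Among Adeyemi, Farouk, Haddad, Marchetti and Reyes, by date of appointment to the Order (earlier first): Adeyemi, Farouk, Haddad and Marchetti (Jun 7, 2002) before Reyes (Jan 5, 2005).
Among Adeyemi, Farouk, Haddad and Marchetti, alphabetically by surname: Adeyemi before Farouk before Haddad before Marchetti.
Order: Adeyemi, Farouk, Haddad, Marchetti, Reyes, Horvat.

Adeyemi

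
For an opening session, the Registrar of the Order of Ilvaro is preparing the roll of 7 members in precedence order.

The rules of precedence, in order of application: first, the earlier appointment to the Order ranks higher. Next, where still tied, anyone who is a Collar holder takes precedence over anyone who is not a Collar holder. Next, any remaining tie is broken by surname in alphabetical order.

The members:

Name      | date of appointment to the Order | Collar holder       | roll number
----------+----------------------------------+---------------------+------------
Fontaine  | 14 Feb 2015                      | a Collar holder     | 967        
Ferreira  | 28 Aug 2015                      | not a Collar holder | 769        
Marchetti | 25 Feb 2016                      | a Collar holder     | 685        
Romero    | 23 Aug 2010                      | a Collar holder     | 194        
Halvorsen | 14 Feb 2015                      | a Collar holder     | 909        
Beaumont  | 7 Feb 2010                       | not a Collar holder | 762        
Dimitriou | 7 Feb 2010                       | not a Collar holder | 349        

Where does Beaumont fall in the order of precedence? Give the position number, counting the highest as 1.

By date of appointment to the Order (earlier first): Beaumont and Dimitriou (both 7 Feb 2010); then Romero (23 Aug 2010); then Fontaine and Halvorsen (both 14 Feb 2015); then Ferreira (28 Aug 2015); then Marchetti (25 Feb 2016).
Beaumont and Dimitriou are each not a Collar holder, so the next rule applies.
Among Beaumont and Dimitriou, alphabetically by surname: Beaumont before Dimitriou.
Fontaine and Halvorsen are each a Collar holder, so the next rule applies.
Among Fontaine and Halvorsen, alphabetically by surname: Fontaine before Halvorsen.
Order: Beaumont, Dimitriou, Romero, Fontaine, Halvorsen, Ferreira, Marchetti. So position 1.

1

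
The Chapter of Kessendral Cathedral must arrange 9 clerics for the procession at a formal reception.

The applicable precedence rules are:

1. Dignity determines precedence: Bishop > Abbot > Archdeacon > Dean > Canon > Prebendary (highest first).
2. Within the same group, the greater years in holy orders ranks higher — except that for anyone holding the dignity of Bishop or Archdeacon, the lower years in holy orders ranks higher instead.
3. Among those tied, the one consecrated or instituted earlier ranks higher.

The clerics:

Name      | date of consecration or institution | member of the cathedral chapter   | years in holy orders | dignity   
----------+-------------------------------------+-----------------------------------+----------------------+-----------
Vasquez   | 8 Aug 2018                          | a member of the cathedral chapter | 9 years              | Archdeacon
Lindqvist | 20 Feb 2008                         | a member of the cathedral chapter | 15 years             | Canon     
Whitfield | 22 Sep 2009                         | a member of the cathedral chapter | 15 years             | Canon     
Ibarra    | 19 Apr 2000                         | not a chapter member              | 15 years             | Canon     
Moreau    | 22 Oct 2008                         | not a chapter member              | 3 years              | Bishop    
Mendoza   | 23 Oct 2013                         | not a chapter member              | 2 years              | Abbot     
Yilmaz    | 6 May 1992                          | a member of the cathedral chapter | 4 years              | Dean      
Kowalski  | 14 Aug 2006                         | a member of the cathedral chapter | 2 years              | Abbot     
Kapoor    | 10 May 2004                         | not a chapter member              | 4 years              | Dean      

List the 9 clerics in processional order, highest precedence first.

By dignity: Moreau (Bishop); then Kowalski and Mendoza (Abbot); then Vasquez (Archdeacon); then Yilmaz and Kapoor (Dean); then Ibarra, Lindqvist and Whitfield (Canon).
Kowalski and Mendoza both have years in holy orders 2 years, so the next rule applies.
Among Kowalski and Mendoza, by date of consecration or institution (earlier first): Kowalski (14 Aug 2006) before Mendoza (23 Oct 2013).
Yilmaz and Kapoor both have years in holy orders 4 years, so the next rule applies.
Among Yilmaz and Kapoor, by date of consecration or institution (earlier first): Yilmaz (6 May 1992) before Kapoor (10 May 2004).
Ibarra, Lindqvist and Whitfield all have years in holy orders 15 years, so the next rule applies.
Among Ibarra, Lindqvist and Whitfield, by date of consecration or institution (earlier first): Ibarra (19 Apr 2000) before Lindqvist (20 Feb 2008) before Whitfield (22 Sep 2009).
Full order: Moreau, Kowalski, Mendoza, Vasquez, Yilmaz, Kapoor, Ibarra, Lindqvist, Whitfield.

Moreau, Kowalski, Mendoza, Vasquez, Yilmaz, Kapoor, Ibarra, Lindqvist, Whitfield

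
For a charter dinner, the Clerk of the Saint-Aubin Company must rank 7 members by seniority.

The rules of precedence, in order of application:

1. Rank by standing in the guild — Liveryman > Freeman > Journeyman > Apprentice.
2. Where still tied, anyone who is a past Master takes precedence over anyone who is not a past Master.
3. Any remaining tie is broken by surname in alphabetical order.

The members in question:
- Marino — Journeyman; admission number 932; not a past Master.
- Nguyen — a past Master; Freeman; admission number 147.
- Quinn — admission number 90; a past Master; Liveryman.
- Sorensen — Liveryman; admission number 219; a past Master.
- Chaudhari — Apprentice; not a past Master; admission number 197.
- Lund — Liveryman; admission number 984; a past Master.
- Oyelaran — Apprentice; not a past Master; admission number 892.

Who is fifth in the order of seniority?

Marino

By standing in the guild: Lund, Quinn and Sorensen (Liveryman); then Nguyen (Freeman); then Marino (Journeyman); then Chaudhari and Oyelaran (Apprentice).
Lund, Quinn and Sorensen are each a past Master, so the next rule applies.
Among Lund, Quinn and Sorensen, alphabetically by surname: Lund before Quinn before Sorensen.
Chaudhari and Oyelaran are each not a past Master, so the next rule applies.
Among Chaudhari and Oyelaran, alphabetically by surname: Chaudhari before Oyelaran.
Order: Lund, Quinn, Sorensen, Nguyen, Marino, Chaudhari, Oyelaran.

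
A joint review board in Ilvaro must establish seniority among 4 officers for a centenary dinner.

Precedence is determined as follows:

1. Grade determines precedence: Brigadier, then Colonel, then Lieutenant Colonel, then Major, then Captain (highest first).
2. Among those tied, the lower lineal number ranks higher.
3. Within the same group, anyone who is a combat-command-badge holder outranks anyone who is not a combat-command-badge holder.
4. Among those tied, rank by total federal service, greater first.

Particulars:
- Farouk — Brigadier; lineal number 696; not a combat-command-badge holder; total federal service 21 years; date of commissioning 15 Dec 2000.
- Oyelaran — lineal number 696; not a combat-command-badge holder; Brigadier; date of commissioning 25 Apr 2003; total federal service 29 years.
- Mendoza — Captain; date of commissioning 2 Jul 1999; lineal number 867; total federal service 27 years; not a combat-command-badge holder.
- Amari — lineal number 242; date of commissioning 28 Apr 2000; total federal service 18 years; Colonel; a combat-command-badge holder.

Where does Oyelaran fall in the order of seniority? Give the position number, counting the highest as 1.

By grade: Oyelaran and Farouk (Brigadier); then Amari (Colonel); then Mendoza (Captain).
Oyelaran and Farouk both have lineal number 696, so the next rule applies.
Oyelaran and Farouk are each not a combat-command-badge holder, so the next rule applies.
Among Oyelaran and Farouk, by total federal service (higher first): Oyelaran (29 years) before Farouk (21 years).
Order: Oyelaran, Farouk, Amari, Mendoza. So position 1.

1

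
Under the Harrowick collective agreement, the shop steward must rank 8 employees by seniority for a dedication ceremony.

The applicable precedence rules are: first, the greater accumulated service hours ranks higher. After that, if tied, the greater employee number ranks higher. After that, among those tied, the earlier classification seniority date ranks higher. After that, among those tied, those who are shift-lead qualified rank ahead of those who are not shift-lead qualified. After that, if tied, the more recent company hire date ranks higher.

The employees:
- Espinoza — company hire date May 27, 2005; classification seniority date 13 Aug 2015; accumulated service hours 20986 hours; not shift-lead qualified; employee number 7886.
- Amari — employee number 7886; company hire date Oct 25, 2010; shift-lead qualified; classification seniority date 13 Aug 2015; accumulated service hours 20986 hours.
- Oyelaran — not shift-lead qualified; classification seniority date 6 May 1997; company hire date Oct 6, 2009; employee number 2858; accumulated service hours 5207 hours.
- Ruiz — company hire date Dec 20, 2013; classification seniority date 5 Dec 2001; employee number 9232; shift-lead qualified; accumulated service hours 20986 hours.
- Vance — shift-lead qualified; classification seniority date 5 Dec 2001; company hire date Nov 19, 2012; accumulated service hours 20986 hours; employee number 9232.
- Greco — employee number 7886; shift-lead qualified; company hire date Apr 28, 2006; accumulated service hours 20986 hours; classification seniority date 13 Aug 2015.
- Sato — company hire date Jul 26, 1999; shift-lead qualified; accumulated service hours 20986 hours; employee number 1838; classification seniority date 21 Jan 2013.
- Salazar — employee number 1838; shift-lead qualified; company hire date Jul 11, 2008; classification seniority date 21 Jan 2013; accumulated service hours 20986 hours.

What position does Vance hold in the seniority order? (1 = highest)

By accumulated service hours (higher first): Ruiz, Vance, Amari, Greco, Espinoza, Salazar and Sato (each 20986 hours); then Oyelaran (5207 hours).
Among Ruiz, Vance, Amari, Greco, Espinoza, Salazar and Sato, by employee number (higher first): Ruiz and Vance (9232) before Amari, Greco and Espinoza (7886) before Salazar and Sato (1838).
Ruiz and Vance both have classification seniority date 5 Dec 2001, so the next rule applies.
Ruiz and Vance are each shift-lead qualified, so the next rule applies.
Among Ruiz and Vance, by company hire date (later first): Ruiz (Dec 20, 2013) before Vance (Nov 19, 2012).
Amari, Greco and Espinoza all have classification seniority date 13 Aug 2015, so the next rule applies.
Among Amari, Greco and Espinoza, shift-lead qualified before not shift-lead qualified: Amari and Greco (shift-lead qualified) before Espinoza (not shift-lead qualified).
Among Amari and Greco, by company hire date (later first): Amari (Oct 25, 2010) before Greco (Apr 28, 2006).
Salazar and Sato both have classification seniority date 21 Jan 2013, so the next rule applies.
Salazar and Sato are each shift-lead qualified, so the next rule applies.
Among Salazar and Sato, by company hire date (later first): Salazar (Jul 11, 2008) before Sato (Jul 26, 1999).
Order: Ruiz, Vance, Amari, Greco, Espinoza, Salazar, Sato, Oyelaran. So position 2.

2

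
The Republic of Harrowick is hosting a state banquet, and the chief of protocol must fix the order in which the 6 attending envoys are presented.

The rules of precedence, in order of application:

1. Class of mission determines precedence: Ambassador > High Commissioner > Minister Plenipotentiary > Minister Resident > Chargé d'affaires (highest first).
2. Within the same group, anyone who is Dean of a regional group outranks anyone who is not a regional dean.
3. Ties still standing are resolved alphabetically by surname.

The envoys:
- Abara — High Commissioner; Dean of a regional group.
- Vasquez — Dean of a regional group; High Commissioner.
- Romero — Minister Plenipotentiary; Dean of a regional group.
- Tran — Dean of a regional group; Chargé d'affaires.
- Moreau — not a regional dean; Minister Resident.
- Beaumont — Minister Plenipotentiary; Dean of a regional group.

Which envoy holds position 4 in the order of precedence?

By class of mission: Abara and Vasquez (High Commissioner); then Beaumont and Romero (Minister Plenipotentiary); then Moreau (Minister Resident); then Tran (Chargé d'affaires).
Abara and Vasquez are each Dean of a regional group, so the next rule applies.
Among Abara and Vasquez, alphabetically by surname: Abara before Vasquez.
Beaumont and Romero are each Dean of a regional group, so the next rule applies.
Among Beaumont and Romero, alphabetically by surname: Beaumont before Romero.
Order: Abara, Vasquez, Beaumont, Romero, Moreau, Tran.

Romero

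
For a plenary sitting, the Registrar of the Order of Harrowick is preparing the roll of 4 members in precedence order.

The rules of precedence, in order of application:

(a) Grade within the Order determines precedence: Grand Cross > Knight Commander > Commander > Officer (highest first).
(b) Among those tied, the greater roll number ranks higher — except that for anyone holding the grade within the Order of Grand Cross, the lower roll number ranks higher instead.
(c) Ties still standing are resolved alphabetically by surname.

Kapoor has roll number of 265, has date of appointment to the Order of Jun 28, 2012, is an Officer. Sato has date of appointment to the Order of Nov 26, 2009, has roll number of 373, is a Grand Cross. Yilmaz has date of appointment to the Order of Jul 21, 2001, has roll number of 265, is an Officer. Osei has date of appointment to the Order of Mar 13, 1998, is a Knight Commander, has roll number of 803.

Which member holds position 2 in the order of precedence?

Osei

By grade within the Order: Sato (Grand Cross); then Osei (Knight Commander); then Kapoor and Yilmaz (Officer).
Kapoor and Yilmaz both have roll number 265, so the next rule applies.
Among Kapoor and Yilmaz, alphabetically by surname: Kapoor before Yilmaz.
Order: Sato, Osei, Kapoor, Yilmaz.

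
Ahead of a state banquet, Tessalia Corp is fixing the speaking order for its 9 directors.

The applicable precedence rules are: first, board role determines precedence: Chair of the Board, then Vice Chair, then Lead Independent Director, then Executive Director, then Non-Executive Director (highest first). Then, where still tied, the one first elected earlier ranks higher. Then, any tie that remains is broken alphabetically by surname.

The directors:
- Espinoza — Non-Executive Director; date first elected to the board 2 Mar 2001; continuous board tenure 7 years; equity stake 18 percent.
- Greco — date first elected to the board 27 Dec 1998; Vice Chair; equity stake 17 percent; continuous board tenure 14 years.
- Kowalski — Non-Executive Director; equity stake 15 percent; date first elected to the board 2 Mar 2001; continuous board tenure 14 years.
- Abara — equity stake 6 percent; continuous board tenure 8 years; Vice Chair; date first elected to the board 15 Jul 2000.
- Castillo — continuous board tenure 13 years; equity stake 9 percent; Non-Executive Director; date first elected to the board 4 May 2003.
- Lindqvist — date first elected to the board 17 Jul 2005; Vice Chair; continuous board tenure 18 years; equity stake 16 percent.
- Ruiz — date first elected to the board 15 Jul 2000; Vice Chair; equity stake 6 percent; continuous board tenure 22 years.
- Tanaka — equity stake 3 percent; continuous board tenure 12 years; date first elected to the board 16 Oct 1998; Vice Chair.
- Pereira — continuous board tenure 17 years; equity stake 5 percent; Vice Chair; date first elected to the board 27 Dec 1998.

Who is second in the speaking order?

By board role: Tanaka, Greco, Pereira, Abara, Ruiz and Lindqvist (Vice Chair); then Espinoza, Kowalski and Castillo (Non-Executive Director).
Among Tanaka, Greco, Pereira, Abara, Ruiz and Lindqvist, by date first elected to the board (earlier first): Tanaka (16 Oct 1998) before Greco and Pereira (27 Dec 1998) before Abara and Ruiz (15 Jul 2000) before Lindqvist (17 Jul 2005).
Among Greco and Pereira, alphabetically by surname: Greco before Pereira.
Among Abara and Ruiz, alphabetically by surname: Abara before Ruiz.
Among Espinoza, Kowalski and Castillo, by date first elected to the board (earlier first): Espinoza and Kowalski (2 Mar 2001) before Castillo (4 May 2003).
Among Espinoza and Kowalski, alphabetically by surname: Espinoza before Kowalski.
Order: Tanaka, Greco, Pereira, Abara, Ruiz, Lindqvist, Espinoza, Kowalski, Castillo.

Greco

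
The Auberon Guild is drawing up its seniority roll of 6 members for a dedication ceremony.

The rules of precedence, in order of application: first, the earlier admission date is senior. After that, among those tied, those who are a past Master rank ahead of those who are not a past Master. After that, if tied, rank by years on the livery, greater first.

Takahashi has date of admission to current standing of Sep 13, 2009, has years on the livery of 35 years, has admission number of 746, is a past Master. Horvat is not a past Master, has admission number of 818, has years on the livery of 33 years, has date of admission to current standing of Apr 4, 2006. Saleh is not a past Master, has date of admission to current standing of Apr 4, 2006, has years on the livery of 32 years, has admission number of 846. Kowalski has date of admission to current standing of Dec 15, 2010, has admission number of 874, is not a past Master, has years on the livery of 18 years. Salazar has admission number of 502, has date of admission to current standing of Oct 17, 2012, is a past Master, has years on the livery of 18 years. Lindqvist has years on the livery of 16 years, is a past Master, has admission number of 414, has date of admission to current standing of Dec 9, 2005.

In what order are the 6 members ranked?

By date of admission to current standing (earlier first): Lindqvist (Dec 9, 2005); then Horvat and Saleh (both Apr 4, 2006); then Takahashi (Sep 13, 2009); then Kowalski (Dec 15, 2010); then Salazar (Oct 17, 2012).
Horvat and Saleh are each not a past Master, so the next rule applies.
Among Horvat and Saleh, by years on the livery (higher first): Horvat (33 years) before Saleh (32 years).
Full order: Lindqvist, Horvat, Saleh, Takahashi, Kowalski, Salazar.

Lindqvist, Horvat, Saleh, Takahashi, Kowalski, Salazar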